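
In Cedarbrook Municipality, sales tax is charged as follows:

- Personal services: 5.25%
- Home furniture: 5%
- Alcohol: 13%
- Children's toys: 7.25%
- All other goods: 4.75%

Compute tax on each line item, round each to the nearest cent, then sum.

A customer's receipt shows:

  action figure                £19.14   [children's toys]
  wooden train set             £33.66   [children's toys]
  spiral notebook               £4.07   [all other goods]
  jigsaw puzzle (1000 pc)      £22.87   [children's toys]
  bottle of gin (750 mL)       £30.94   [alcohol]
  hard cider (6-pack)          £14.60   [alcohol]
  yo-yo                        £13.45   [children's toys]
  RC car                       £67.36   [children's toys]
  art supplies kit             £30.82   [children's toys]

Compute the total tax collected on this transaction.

£19.69

Action figure £19.14: children's toys → 7.25% → £1.39
Wooden train set £33.66: children's toys → 7.25% → £2.44
Spiral notebook £4.07: all other goods → 4.75% → £0.19
Jigsaw puzzle (1000 pc) £22.87: children's toys → 7.25% → £1.66
Bottle of gin (750 mL) £30.94: alcohol → 13% → £4.02
Hard cider (6-pack) £14.60: alcohol → 13% → £1.90
Yo-yo £13.45: children's toys → 7.25% → £0.98
RC car £67.36: children's toys → 7.25% → £4.88
Art supplies kit £30.82: children's toys → 7.25% → £2.23
Total tax = £1.39 + £2.44 + £0.19 + £1.66 + £4.02 + £1.90 + £0.98 + £4.88 + £2.23 = £19.69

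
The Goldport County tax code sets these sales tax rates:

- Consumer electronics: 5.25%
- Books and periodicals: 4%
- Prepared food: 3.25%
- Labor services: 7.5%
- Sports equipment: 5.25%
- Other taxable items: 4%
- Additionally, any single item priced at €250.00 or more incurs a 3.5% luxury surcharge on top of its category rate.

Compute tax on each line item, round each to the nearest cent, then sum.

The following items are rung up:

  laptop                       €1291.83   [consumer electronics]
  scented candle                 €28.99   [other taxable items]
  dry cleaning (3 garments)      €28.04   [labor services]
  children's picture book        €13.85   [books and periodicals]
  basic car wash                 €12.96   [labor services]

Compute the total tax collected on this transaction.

€117.82

Laptop €1291.83: consumer electronics → 5.25% + 3.5% surcharge = 8.75% → €113.04
Scented candle €28.99: other taxable items → 4% → €1.16
Dry cleaning (3 garments) €28.04: labor services → 7.5% → €2.10
Children's picture book €13.85: books and periodicals → 4% → €0.55
Basic car wash €12.96: labor services → 7.5% → €0.97
Total tax = €113.04 + €1.16 + €2.10 + €0.55 + €0.97 = €117.82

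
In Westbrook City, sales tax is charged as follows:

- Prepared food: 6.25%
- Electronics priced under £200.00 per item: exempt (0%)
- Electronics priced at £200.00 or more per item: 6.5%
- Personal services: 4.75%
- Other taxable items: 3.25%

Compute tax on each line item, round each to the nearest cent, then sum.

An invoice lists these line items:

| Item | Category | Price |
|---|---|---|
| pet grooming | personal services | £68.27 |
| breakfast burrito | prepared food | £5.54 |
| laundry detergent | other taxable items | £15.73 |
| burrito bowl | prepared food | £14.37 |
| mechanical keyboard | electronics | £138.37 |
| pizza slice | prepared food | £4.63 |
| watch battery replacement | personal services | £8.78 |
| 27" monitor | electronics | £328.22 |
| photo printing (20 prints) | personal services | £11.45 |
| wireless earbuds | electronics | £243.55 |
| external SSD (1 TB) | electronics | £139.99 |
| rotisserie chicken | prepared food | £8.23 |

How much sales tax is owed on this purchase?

Pet grooming £68.27: personal services → 4.75% → £3.24
Breakfast burrito £5.54: prepared food → 6.25% → £0.35
Laundry detergent £15.73: other taxable items → 3.25% → £0.51
Burrito bowl £14.37: prepared food → 6.25% → £0.90
Mechanical keyboard £138.37: electronics, under £200.00 → 0% → £0.00
Pizza slice £4.63: prepared food → 6.25% → £0.29
Watch battery replacement £8.78: personal services → 4.75% → £0.42
27" monitor £328.22: electronics, £200.00 or more → 6.5% → £21.33
Photo printing (20 prints) £11.45: personal services → 4.75% → £0.54
Wireless earbuds £243.55: electronics, £200.00 or more → 6.5% → £15.83
External SSD (1 TB) £139.99: electronics, under £200.00 → 0% → £0.00
Rotisserie chicken £8.23: prepared food → 6.25% → £0.51
Total tax = £3.24 + £0.35 + £0.51 + £0.90 + £0.29 + £0.42 + £21.33 + £0.54 + £15.83 + £0.51 = £43.92

£43.92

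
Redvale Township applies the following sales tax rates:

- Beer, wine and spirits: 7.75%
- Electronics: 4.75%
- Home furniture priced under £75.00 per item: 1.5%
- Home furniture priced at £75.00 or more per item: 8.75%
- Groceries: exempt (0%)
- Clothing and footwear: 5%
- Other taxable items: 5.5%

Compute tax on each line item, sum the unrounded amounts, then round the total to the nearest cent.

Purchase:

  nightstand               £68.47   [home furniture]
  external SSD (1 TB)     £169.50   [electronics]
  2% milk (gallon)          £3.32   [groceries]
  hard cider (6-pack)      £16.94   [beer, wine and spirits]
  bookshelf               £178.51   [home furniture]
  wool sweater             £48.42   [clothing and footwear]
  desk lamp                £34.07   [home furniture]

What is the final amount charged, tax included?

Nightstand £68.47: home furniture, under £75.00 → 1.5% → £1.02705
External SSD (1 TB) £169.50: electronics → 4.75% → £8.05125
2% milk (gallon) £3.32: groceries → 0% → £0.00
Hard cider (6-pack) £16.94: beer, wine and spirits → 7.75% → £1.31285
Bookshelf £178.51: home furniture, £75.00 or more → 8.75% → £15.619625
Wool sweater £48.42: clothing and footwear → 5% → £2.421
Desk lamp £34.07: home furniture, under £75.00 → 1.5% → £0.51105
Subtotal = £519.23; unrounded tax = £28.942825 → £28.94; total due = £548.17

£548.17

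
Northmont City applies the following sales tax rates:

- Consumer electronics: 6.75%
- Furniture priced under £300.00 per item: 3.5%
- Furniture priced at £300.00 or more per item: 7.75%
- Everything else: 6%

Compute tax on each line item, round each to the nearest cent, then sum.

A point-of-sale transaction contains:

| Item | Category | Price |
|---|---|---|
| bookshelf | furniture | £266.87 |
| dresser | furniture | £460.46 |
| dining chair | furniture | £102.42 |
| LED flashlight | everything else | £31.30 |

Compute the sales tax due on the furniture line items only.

£48.61

Bookshelf £266.87: furniture, under £300.00 → 3.5% → £9.34
Dresser £460.46: furniture, £300.00 or more → 7.75% → £35.69
Dining chair £102.42: furniture, under £300.00 → 3.5% → £3.58
Tax on furniture = £9.34 + £35.69 + £3.58 = £48.61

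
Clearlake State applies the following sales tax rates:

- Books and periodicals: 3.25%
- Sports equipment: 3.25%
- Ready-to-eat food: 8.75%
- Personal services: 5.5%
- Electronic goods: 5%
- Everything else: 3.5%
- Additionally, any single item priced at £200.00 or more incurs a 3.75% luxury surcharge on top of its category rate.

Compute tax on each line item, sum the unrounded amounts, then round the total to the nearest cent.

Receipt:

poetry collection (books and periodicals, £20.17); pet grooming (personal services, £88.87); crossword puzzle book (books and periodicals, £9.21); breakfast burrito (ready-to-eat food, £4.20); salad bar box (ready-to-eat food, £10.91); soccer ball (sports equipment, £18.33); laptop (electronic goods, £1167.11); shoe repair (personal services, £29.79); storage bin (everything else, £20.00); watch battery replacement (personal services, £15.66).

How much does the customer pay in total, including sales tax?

Poetry collection £20.17: books and periodicals → 3.25% → £0.655525
Pet grooming £88.87: personal services → 5.5% → £4.88785
Crossword puzzle book £9.21: books and periodicals → 3.25% → £0.299325
Breakfast burrito £4.20: ready-to-eat food → 8.75% → £0.3675
Salad bar box £10.91: ready-to-eat food → 8.75% → £0.954625
Soccer ball £18.33: sports equipment → 3.25% → £0.595725
Laptop £1167.11: electronic goods → 5% + 3.75% surcharge = 8.75% → £102.122125
Shoe repair £29.79: personal services → 5.5% → £1.63845
Storage bin £20.00: everything else → 3.5% → £0.70
Watch battery replacement £15.66: personal services → 5.5% → £0.8613
Subtotal = £1384.25; unrounded tax = £113.082425 → £113.08; total due = £1497.33

£1497.33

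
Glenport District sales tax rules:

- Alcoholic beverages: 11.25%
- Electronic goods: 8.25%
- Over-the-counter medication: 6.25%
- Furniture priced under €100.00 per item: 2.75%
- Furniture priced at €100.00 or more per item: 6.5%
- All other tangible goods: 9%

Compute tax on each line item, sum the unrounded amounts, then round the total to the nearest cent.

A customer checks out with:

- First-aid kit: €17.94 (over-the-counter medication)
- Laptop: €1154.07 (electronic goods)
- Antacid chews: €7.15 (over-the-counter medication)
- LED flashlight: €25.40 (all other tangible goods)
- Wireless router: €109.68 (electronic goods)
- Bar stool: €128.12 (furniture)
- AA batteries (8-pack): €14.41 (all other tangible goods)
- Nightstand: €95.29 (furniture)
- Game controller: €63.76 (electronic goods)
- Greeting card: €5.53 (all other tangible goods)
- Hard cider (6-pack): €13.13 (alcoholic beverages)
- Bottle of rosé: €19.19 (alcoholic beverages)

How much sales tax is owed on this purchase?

First-aid kit €17.94: over-the-counter medication → 6.25% → €1.12125
Laptop €1154.07: electronic goods → 8.25% → €95.210775
Antacid chews €7.15: over-the-counter medication → 6.25% → €0.446875
LED flashlight €25.40: all other tangible goods → 9% → €2.286
Wireless router €109.68: electronic goods → 8.25% → €9.0486
Bar stool €128.12: furniture, €100.00 or more → 6.5% → €8.3278
AA batteries (8-pack) €14.41: all other tangible goods → 9% → €1.2969
Nightstand €95.29: furniture, under €100.00 → 2.75% → €2.620475
Game controller €63.76: electronic goods → 8.25% → €5.2602
Greeting card €5.53: all other tangible goods → 9% → €0.4977
Hard cider (6-pack) €13.13: alcoholic beverages → 11.25% → €1.477125
Bottle of rosé €19.19: alcoholic beverages → 11.25% → €2.158875
Unrounded tax sum = €129.752575 → €129.75

€129.75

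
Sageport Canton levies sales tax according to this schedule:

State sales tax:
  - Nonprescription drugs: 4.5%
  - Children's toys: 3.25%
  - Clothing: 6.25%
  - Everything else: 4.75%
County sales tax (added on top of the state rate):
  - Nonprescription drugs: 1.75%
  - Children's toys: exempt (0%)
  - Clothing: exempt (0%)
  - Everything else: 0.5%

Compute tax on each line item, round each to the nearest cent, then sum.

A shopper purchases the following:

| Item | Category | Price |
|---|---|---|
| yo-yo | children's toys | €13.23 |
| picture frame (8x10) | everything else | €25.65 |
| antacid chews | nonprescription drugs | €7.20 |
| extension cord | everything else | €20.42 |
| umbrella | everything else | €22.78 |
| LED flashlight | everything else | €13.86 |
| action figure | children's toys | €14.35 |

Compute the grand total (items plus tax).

€123.19

Yo-yo €13.23: children's toys → 3.25% + 0% county = 3.25% → €0.43
Picture frame (8x10) €25.65: everything else → 4.75% + 0.5% county = 5.25% → €1.35
Antacid chews €7.20: nonprescription drugs → 4.5% + 1.75% county = 6.25% → €0.45
Extension cord €20.42: everything else → 4.75% + 0.5% county = 5.25% → €1.07
Umbrella €22.78: everything else → 4.75% + 0.5% county = 5.25% → €1.20
LED flashlight €13.86: everything else → 4.75% + 0.5% county = 5.25% → €0.73
Action figure €14.35: children's toys → 3.25% + 0% county = 3.25% → €0.47
Subtotal = €117.49; tax = €5.70; total due = €123.19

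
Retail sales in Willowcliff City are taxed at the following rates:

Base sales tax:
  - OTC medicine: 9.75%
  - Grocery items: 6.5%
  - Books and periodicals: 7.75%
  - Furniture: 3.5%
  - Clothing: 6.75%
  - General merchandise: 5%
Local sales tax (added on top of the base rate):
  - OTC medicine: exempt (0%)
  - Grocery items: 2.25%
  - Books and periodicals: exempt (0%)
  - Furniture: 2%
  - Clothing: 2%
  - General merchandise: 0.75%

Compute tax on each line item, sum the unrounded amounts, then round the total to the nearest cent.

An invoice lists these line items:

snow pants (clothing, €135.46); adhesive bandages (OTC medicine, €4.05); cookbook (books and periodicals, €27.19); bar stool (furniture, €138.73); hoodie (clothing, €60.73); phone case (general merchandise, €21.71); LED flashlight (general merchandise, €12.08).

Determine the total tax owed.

€29.24

Snow pants €135.46: clothing → 6.75% + 2% local = 8.75% → €11.85275
Adhesive bandages €4.05: OTC medicine → 9.75% + 0% local = 9.75% → €0.394875
Cookbook €27.19: books and periodicals → 7.75% + 0% local = 7.75% → €2.107225
Bar stool €138.73: furniture → 3.5% + 2% local = 5.5% → €7.63015
Hoodie €60.73: clothing → 6.75% + 2% local = 8.75% → €5.313875
Phone case €21.71: general merchandise → 5% + 0.75% local = 5.75% → €1.248325
LED flashlight €12.08: general merchandise → 5% + 0.75% local = 5.75% → €0.6946
Unrounded tax sum = €29.2418 → €29.24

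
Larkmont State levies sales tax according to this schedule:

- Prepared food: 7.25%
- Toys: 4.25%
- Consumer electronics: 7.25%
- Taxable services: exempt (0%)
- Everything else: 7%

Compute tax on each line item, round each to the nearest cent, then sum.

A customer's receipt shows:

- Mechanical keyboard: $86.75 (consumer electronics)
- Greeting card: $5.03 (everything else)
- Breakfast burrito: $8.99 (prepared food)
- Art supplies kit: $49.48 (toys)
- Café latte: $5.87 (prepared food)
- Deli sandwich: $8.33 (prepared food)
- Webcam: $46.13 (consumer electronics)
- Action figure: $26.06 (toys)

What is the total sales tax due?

$14.87

Mechanical keyboard $86.75: consumer electronics → 7.25% → $6.29
Greeting card $5.03: everything else → 7% → $0.35
Breakfast burrito $8.99: prepared food → 7.25% → $0.65
Art supplies kit $49.48: toys → 4.25% → $2.10
Café latte $5.87: prepared food → 7.25% → $0.43
Deli sandwich $8.33: prepared food → 7.25% → $0.60
Webcam $46.13: consumer electronics → 7.25% → $3.34
Action figure $26.06: toys → 4.25% → $1.11
Total tax = $6.29 + $0.35 + $0.65 + $2.10 + $0.43 + $0.60 + $3.34 + $1.11 = $14.87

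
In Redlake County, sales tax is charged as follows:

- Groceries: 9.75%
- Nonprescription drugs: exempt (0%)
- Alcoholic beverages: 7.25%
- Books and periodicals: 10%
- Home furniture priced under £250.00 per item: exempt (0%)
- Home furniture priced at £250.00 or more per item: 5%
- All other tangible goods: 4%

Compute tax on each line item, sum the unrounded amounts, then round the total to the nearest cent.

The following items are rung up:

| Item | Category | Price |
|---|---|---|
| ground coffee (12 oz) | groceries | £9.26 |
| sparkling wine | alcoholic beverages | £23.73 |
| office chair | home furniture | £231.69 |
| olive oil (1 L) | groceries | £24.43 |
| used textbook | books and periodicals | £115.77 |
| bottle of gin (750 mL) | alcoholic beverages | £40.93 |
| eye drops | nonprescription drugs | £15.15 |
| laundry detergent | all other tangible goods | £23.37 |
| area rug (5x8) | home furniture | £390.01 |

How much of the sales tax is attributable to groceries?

Ground coffee (12 oz) £9.26: groceries → 9.75% → £0.90285
Olive oil (1 L) £24.43: groceries → 9.75% → £2.381925
Tax on groceries: unrounded sum = £3.284775 → £3.28

£3.28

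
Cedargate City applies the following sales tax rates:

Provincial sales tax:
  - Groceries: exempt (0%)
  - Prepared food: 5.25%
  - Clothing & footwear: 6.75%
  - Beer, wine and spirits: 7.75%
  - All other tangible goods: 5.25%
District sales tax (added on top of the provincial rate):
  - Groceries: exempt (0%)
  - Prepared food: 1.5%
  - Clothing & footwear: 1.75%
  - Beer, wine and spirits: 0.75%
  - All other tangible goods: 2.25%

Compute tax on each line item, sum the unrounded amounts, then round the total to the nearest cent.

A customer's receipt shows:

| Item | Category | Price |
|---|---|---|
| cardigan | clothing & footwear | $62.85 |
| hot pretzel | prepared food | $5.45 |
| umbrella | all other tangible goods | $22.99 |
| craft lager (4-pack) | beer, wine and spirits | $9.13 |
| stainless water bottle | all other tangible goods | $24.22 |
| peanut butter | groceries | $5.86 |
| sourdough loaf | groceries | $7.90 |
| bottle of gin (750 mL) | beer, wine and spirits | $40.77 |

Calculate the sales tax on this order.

Cardigan $62.85: clothing & footwear → 6.75% + 1.75% district = 8.5% → $5.34225
Hot pretzel $5.45: prepared food → 5.25% + 1.5% district = 6.75% → $0.367875
Umbrella $22.99: all other tangible goods → 5.25% + 2.25% district = 7.5% → $1.72425
Craft lager (4-pack) $9.13: beer, wine and spirits → 7.75% + 0.75% district = 8.5% → $0.77605
Stainless water bottle $24.22: all other tangible goods → 5.25% + 2.25% district = 7.5% → $1.8165
Peanut butter $5.86: groceries → 0% + 0% district = 0% → $0.00
Sourdough loaf $7.90: groceries → 0% + 0% district = 0% → $0.00
Bottle of gin (750 mL) $40.77: beer, wine and spirits → 7.75% + 0.75% district = 8.5% → $3.46545
Unrounded tax sum = $13.492375 → $13.49

$13.49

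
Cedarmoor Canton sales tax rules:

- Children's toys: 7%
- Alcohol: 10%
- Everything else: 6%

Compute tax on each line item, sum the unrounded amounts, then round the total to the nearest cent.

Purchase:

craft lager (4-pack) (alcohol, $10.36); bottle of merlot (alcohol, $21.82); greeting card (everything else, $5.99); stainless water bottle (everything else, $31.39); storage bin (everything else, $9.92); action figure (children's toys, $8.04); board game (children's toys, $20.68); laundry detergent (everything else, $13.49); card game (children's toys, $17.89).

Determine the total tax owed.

$10.13

Craft lager (4-pack) $10.36: alcohol → 10% → $1.036
Bottle of merlot $21.82: alcohol → 10% → $2.182
Greeting card $5.99: everything else → 6% → $0.3594
Stainless water bottle $31.39: everything else → 6% → $1.8834
Storage bin $9.92: everything else → 6% → $0.5952
Action figure $8.04: children's toys → 7% → $0.5628
Board game $20.68: children's toys → 7% → $1.4476
Laundry detergent $13.49: everything else → 6% → $0.8094
Card game $17.89: children's toys → 7% → $1.2523
Unrounded tax sum = $10.1281 → $10.13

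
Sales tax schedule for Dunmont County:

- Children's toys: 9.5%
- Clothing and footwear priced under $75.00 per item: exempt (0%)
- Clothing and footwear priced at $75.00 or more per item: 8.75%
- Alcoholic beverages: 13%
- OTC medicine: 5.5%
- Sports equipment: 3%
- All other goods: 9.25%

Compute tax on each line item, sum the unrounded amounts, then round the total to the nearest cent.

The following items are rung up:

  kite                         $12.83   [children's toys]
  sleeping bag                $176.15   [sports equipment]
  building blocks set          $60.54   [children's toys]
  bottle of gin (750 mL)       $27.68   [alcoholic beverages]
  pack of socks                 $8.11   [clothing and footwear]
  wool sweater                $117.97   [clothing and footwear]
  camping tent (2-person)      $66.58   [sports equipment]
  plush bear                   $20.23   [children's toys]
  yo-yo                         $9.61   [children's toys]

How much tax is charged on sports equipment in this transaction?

Sleeping bag $176.15: sports equipment → 3% → $5.2845
Camping tent (2-person) $66.58: sports equipment → 3% → $1.9974
Tax on sports equipment: unrounded sum = $7.2819 → $7.28

$7.28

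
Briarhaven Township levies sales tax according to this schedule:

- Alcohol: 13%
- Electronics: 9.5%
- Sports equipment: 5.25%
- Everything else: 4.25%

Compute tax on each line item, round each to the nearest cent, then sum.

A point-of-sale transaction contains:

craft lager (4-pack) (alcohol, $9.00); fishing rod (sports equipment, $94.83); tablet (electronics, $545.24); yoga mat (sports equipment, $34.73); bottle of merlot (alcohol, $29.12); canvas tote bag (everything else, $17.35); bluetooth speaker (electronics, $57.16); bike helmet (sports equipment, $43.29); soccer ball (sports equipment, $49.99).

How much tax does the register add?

$74.62

Craft lager (4-pack) $9.00: alcohol → 13% → $1.17
Fishing rod $94.83: sports equipment → 5.25% → $4.98
Tablet $545.24: electronics → 9.5% → $51.80
Yoga mat $34.73: sports equipment → 5.25% → $1.82
Bottle of merlot $29.12: alcohol → 13% → $3.79
Canvas tote bag $17.35: everything else → 4.25% → $0.74
Bluetooth speaker $57.16: electronics → 9.5% → $5.43
Bike helmet $43.29: sports equipment → 5.25% → $2.27
Soccer ball $49.99: sports equipment → 5.25% → $2.62
Total tax = $1.17 + $4.98 + $51.80 + $1.82 + $3.79 + $0.74 + $5.43 + $2.27 + $2.62 = $74.62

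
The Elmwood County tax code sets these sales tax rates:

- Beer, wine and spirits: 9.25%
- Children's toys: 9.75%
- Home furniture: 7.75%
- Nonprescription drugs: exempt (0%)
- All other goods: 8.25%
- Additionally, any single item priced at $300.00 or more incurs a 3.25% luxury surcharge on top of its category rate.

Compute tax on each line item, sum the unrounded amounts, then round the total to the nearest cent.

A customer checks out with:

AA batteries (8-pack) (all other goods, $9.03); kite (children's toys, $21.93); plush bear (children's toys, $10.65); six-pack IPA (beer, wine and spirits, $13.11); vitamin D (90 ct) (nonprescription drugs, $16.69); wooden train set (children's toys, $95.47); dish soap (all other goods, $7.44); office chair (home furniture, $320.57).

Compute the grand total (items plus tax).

$545.21

AA batteries (8-pack) $9.03: all other goods → 8.25% → $0.744975
Kite $21.93: children's toys → 9.75% → $2.138175
Plush bear $10.65: children's toys → 9.75% → $1.038375
Six-pack IPA $13.11: beer, wine and spirits → 9.25% → $1.212675
Vitamin D (90 ct) $16.69: nonprescription drugs → 0% → $0.00
Wooden train set $95.47: children's toys → 9.75% → $9.308325
Dish soap $7.44: all other goods → 8.25% → $0.6138
Office chair $320.57: home furniture → 7.75% + 3.25% surcharge = 11% → $35.2627
Subtotal = $494.89; unrounded tax = $50.319025 → $50.32; total due = $545.21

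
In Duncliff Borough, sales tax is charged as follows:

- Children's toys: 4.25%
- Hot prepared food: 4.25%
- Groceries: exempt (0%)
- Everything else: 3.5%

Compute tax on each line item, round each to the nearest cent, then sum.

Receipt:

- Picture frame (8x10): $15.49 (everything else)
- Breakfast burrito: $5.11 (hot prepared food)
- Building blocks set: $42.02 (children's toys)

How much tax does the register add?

Picture frame (8x10) $15.49: everything else → 3.5% → $0.54
Breakfast burrito $5.11: hot prepared food → 4.25% → $0.22
Building blocks set $42.02: children's toys → 4.25% → $1.79
Total tax = $0.54 + $0.22 + $1.79 = $2.55

$2.55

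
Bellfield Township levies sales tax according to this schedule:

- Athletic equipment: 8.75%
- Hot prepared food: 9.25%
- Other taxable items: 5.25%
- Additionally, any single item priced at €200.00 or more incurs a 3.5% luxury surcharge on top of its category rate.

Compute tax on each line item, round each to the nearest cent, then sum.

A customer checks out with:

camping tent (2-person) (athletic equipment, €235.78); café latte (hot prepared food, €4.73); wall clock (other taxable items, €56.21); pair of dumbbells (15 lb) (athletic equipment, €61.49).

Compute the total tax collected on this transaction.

Camping tent (2-person) €235.78: athletic equipment → 8.75% + 3.5% surcharge = 12.25% → €28.88
Café latte €4.73: hot prepared food → 9.25% → €0.44
Wall clock €56.21: other taxable items → 5.25% → €2.95
Pair of dumbbells (15 lb) €61.49: athletic equipment → 8.75% → €5.38
Total tax = €28.88 + €0.44 + €2.95 + €5.38 = €37.65

€37.65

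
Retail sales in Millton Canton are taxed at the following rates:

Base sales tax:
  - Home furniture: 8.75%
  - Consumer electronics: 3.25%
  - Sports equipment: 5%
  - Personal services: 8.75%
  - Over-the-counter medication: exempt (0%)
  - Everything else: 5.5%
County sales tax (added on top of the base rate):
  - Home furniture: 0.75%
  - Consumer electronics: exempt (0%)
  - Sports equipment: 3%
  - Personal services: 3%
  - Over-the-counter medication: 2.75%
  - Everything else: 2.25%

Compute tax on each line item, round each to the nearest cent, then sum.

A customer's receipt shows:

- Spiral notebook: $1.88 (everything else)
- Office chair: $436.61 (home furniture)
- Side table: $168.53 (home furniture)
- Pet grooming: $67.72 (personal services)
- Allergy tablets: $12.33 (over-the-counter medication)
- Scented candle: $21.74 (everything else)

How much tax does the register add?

$67.62

Spiral notebook $1.88: everything else → 5.5% + 2.25% county = 7.75% → $0.15
Office chair $436.61: home furniture → 8.75% + 0.75% county = 9.5% → $41.48
Side table $168.53: home furniture → 8.75% + 0.75% county = 9.5% → $16.01
Pet grooming $67.72: personal services → 8.75% + 3% county = 11.75% → $7.96
Allergy tablets $12.33: over-the-counter medication → 0% + 2.75% county = 2.75% → $0.34
Scented candle $21.74: everything else → 5.5% + 2.25% county = 7.75% → $1.68
Total tax = $0.15 + $41.48 + $16.01 + $7.96 + $0.34 + $1.68 = $67.62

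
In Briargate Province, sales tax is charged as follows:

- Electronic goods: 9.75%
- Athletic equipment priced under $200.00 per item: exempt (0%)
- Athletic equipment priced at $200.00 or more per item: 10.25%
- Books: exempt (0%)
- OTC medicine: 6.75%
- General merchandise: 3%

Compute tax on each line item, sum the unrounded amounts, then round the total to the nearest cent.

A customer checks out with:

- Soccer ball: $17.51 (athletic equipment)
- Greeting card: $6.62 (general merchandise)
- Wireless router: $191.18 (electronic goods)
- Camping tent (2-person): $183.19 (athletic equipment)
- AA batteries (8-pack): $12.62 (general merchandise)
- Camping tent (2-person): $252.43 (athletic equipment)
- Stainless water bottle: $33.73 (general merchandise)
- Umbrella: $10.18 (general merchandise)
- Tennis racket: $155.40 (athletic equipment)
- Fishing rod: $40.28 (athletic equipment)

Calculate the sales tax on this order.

Soccer ball $17.51: athletic equipment, under $200.00 → 0% → $0.00
Greeting card $6.62: general merchandise → 3% → $0.1986
Wireless router $191.18: electronic goods → 9.75% → $18.64005
Camping tent (2-person) $183.19: athletic equipment, under $200.00 → 0% → $0.00
AA batteries (8-pack) $12.62: general merchandise → 3% → $0.3786
Camping tent (2-person) $252.43: athletic equipment, $200.00 or more → 10.25% → $25.874075
Stainless water bottle $33.73: general merchandise → 3% → $1.0119
Umbrella $10.18: general merchandise → 3% → $0.3054
Tennis racket $155.40: athletic equipment, under $200.00 → 0% → $0.00
Fishing rod $40.28: athletic equipment, under $200.00 → 0% → $0.00
Unrounded tax sum = $46.408625 → $46.41

$46.41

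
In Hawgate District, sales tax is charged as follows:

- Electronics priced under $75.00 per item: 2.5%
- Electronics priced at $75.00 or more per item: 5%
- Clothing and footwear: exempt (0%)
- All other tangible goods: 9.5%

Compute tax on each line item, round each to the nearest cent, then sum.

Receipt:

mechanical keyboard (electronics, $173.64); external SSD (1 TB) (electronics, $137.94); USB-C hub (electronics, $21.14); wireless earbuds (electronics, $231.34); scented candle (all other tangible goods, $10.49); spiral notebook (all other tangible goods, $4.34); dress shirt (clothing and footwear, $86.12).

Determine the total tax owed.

$29.09

Mechanical keyboard $173.64: electronics, $75.00 or more → 5% → $8.68
External SSD (1 TB) $137.94: electronics, $75.00 or more → 5% → $6.90
USB-C hub $21.14: electronics, under $75.00 → 2.5% → $0.53
Wireless earbuds $231.34: electronics, $75.00 or more → 5% → $11.57
Scented candle $10.49: all other tangible goods → 9.5% → $1.00
Spiral notebook $4.34: all other tangible goods → 9.5% → $0.41
Dress shirt $86.12: clothing and footwear → 0% → $0.00
Total tax = $8.68 + $6.90 + $0.53 + $11.57 + $1.00 + $0.41 = $29.09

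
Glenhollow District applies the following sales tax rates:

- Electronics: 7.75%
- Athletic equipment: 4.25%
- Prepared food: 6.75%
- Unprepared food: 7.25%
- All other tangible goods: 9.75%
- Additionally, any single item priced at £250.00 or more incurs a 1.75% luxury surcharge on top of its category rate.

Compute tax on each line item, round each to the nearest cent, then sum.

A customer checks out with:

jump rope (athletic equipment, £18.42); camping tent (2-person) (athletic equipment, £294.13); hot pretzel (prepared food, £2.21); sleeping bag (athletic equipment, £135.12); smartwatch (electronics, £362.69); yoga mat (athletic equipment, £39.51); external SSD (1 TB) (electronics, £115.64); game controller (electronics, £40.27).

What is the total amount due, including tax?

£1080.53

Jump rope £18.42: athletic equipment → 4.25% → £0.78
Camping tent (2-person) £294.13: athletic equipment → 4.25% + 1.75% surcharge = 6% → £17.65
Hot pretzel £2.21: prepared food → 6.75% → £0.15
Sleeping bag £135.12: athletic equipment → 4.25% → £5.74
Smartwatch £362.69: electronics → 7.75% + 1.75% surcharge = 9.5% → £34.46
Yoga mat £39.51: athletic equipment → 4.25% → £1.68
External SSD (1 TB) £115.64: electronics → 7.75% → £8.96
Game controller £40.27: electronics → 7.75% → £3.12
Subtotal = £1007.99; tax = £72.54; total due = £1080.53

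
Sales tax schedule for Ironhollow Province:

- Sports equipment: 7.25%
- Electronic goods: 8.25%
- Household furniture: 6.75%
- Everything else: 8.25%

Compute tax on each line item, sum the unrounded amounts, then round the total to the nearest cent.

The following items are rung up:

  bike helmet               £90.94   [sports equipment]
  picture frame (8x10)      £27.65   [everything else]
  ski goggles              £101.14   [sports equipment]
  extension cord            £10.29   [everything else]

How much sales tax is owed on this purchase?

Bike helmet £90.94: sports equipment → 7.25% → £6.59315
Picture frame (8x10) £27.65: everything else → 8.25% → £2.281125
Ski goggles £101.14: sports equipment → 7.25% → £7.33265
Extension cord £10.29: everything else → 8.25% → £0.848925
Unrounded tax sum = £17.05585 → £17.06

£17.06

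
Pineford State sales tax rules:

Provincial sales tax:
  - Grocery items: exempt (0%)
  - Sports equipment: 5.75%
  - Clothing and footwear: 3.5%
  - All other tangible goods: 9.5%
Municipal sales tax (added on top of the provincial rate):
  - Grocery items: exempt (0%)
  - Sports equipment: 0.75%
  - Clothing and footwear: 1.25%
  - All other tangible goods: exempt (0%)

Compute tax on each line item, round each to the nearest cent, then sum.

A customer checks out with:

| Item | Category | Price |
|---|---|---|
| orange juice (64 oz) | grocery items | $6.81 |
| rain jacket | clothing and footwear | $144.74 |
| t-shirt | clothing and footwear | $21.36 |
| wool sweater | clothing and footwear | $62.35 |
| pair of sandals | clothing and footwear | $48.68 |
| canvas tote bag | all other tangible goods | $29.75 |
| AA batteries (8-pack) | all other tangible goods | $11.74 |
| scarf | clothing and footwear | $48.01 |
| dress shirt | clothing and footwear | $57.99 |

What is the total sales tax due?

$22.14

Orange juice (64 oz) $6.81: grocery items → 0% + 0% municipal = 0% → $0.00
Rain jacket $144.74: clothing and footwear → 3.5% + 1.25% municipal = 4.75% → $6.88
T-shirt $21.36: clothing and footwear → 3.5% + 1.25% municipal = 4.75% → $1.01
Wool sweater $62.35: clothing and footwear → 3.5% + 1.25% municipal = 4.75% → $2.96
Pair of sandals $48.68: clothing and footwear → 3.5% + 1.25% municipal = 4.75% → $2.31
Canvas tote bag $29.75: all other tangible goods → 9.5% + 0% municipal = 9.5% → $2.83
AA batteries (8-pack) $11.74: all other tangible goods → 9.5% + 0% municipal = 9.5% → $1.12
Scarf $48.01: clothing and footwear → 3.5% + 1.25% municipal = 4.75% → $2.28
Dress shirt $57.99: clothing and footwear → 3.5% + 1.25% municipal = 4.75% → $2.75
Total tax = $6.88 + $1.01 + $2.96 + $2.31 + $2.83 + $1.12 + $2.28 + $2.75 = $22.14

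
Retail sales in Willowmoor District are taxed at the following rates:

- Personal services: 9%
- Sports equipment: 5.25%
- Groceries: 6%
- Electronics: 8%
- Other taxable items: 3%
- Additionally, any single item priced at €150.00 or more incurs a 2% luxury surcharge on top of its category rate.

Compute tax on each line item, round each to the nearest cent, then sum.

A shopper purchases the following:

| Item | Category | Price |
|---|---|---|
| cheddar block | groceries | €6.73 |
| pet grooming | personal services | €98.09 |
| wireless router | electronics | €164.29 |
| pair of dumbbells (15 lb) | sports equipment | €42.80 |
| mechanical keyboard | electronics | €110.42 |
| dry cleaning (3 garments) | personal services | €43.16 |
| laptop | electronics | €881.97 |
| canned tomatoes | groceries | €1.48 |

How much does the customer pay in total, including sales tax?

€1477.85

Cheddar block €6.73: groceries → 6% → €0.40
Pet grooming €98.09: personal services → 9% → €8.83
Wireless router €164.29: electronics → 8% + 2% surcharge = 10% → €16.43
Pair of dumbbells (15 lb) €42.80: sports equipment → 5.25% → €2.25
Mechanical keyboard €110.42: electronics → 8% → €8.83
Dry cleaning (3 garments) €43.16: personal services → 9% → €3.88
Laptop €881.97: electronics → 8% + 2% surcharge = 10% → €88.20
Canned tomatoes €1.48: groceries → 6% → €0.09
Subtotal = €1348.94; tax = €128.91; total due = €1477.85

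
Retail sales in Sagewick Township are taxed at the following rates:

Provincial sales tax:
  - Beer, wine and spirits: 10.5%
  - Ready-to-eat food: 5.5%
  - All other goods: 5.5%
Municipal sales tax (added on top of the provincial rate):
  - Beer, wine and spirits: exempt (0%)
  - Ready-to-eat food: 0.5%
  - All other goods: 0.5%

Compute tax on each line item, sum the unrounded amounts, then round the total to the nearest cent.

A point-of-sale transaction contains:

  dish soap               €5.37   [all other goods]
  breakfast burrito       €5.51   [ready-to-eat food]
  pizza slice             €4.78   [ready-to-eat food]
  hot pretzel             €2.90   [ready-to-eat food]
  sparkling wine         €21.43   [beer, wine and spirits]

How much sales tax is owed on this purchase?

€3.36

Dish soap €5.37: all other goods → 5.5% + 0.5% municipal = 6% → €0.3222
Breakfast burrito €5.51: ready-to-eat food → 5.5% + 0.5% municipal = 6% → €0.3306
Pizza slice €4.78: ready-to-eat food → 5.5% + 0.5% municipal = 6% → €0.2868
Hot pretzel €2.90: ready-to-eat food → 5.5% + 0.5% municipal = 6% → €0.174
Sparkling wine €21.43: beer, wine and spirits → 10.5% + 0% municipal = 10.5% → €2.25015
Unrounded tax sum = €3.36375 → €3.36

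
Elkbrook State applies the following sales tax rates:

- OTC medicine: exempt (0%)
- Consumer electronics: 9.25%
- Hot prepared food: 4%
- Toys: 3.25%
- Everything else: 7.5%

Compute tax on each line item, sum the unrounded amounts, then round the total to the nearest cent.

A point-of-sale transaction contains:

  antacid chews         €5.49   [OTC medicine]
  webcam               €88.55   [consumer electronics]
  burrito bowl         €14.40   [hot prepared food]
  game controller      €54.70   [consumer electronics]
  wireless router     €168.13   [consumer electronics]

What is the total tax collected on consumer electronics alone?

Webcam €88.55: consumer electronics → 9.25% → €8.190875
Game controller €54.70: consumer electronics → 9.25% → €5.05975
Wireless router €168.13: consumer electronics → 9.25% → €15.552025
Tax on consumer electronics: unrounded sum = €28.80265 → €28.80

€28.80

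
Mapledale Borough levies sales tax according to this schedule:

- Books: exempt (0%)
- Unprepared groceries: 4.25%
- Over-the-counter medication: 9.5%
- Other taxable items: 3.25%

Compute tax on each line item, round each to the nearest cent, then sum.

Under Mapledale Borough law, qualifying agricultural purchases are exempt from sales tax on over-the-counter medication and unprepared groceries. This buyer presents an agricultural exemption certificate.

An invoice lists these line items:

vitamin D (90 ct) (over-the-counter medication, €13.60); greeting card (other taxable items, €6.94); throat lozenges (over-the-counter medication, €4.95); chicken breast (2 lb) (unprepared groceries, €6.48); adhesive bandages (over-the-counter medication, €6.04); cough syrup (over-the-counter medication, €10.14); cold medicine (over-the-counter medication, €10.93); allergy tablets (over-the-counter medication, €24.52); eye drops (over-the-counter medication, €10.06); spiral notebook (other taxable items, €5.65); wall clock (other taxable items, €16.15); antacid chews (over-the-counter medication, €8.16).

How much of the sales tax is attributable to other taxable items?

Greeting card €6.94: other taxable items → 3.25% → €0.23
Spiral notebook €5.65: other taxable items → 3.25% → €0.18
Wall clock €16.15: other taxable items → 3.25% → €0.52
Tax on other taxable items = €0.23 + €0.18 + €0.52 = €0.93

€0.93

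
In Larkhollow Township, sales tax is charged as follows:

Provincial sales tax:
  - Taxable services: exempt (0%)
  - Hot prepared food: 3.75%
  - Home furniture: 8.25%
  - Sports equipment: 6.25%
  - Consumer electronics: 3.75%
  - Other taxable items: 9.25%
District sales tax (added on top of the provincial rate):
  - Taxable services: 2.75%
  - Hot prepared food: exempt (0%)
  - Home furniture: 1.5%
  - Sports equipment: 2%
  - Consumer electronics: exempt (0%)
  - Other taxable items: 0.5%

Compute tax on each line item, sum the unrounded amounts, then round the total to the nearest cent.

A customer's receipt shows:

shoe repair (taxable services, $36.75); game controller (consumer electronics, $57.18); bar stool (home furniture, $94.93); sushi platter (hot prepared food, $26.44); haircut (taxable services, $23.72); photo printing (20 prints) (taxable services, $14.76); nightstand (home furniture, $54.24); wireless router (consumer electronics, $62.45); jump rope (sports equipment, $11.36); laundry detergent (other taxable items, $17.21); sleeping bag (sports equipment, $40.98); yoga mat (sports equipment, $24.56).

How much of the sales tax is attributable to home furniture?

$14.54

Bar stool $94.93: home furniture → 8.25% + 1.5% district = 9.75% → $9.255675
Nightstand $54.24: home furniture → 8.25% + 1.5% district = 9.75% → $5.2884
Tax on home furniture: unrounded sum = $14.544075 → $14.54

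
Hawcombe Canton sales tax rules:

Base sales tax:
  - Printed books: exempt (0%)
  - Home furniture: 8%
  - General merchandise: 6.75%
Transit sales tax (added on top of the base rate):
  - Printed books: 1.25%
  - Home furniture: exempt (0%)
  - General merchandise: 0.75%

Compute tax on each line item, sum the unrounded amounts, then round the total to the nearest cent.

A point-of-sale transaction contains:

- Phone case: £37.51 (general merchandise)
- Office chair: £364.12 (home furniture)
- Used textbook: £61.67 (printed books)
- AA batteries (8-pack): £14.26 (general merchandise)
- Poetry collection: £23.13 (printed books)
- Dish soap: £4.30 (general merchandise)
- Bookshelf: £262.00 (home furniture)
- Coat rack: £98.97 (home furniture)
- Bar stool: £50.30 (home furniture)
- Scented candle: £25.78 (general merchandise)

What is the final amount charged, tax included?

£1011.27

Phone case £37.51: general merchandise → 6.75% + 0.75% transit = 7.5% → £2.81325
Office chair £364.12: home furniture → 8% + 0% transit = 8% → £29.1296
Used textbook £61.67: printed books → 0% + 1.25% transit = 1.25% → £0.770875
AA batteries (8-pack) £14.26: general merchandise → 6.75% + 0.75% transit = 7.5% → £1.0695
Poetry collection £23.13: printed books → 0% + 1.25% transit = 1.25% → £0.289125
Dish soap £4.30: general merchandise → 6.75% + 0.75% transit = 7.5% → £0.3225
Bookshelf £262.00: home furniture → 8% + 0% transit = 8% → £20.96
Coat rack £98.97: home furniture → 8% + 0% transit = 8% → £7.9176
Bar stool £50.30: home furniture → 8% + 0% transit = 8% → £4.024
Scented candle £25.78: general merchandise → 6.75% + 0.75% transit = 7.5% → £1.9335
Subtotal = £942.04; unrounded tax = £69.22995 → £69.23; total due = £1011.27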